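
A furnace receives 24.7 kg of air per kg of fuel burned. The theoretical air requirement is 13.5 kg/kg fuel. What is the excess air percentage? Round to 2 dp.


Excess air = actual - stoichiometric = 24.7 - 13.5 = 11.20 kg/kg fuel
Excess air % = (excess / stoich) * 100 = (11.20 / 13.5) * 100 = 82.96%


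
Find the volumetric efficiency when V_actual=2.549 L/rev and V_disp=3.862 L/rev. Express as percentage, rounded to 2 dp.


eta_v = (V_actual / V_disp) * 100
Ratio = 2.549 / 3.862 = 0.6600
eta_v = 0.6600 * 100 = 66.00%


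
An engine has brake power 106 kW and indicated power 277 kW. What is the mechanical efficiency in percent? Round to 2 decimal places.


eta_mech = (BP / IP) * 100
Ratio = 106 / 277 = 0.3827
eta_mech = 0.3827 * 100 = 38.27%


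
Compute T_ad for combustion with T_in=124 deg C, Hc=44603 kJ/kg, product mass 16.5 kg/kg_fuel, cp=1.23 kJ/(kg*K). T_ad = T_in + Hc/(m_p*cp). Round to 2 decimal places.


T_ad = T_in + Hc / (m_p * cp)
Denominator = 16.5 * 1.23 = 20.2950
Temperature rise = 44603 / 20.2950 = 2197.73 K
T_ad = 124 + 2197.73 = 2321.73 deg C


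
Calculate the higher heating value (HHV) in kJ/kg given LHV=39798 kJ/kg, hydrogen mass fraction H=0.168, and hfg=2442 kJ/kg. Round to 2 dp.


HHV = LHV + hfg * 9 * H
Water addition = 2442 * 9 * 0.168 = 3692.304 kJ/kg
HHV = 39798 + 3692.304 = 43490.30 kJ/kg


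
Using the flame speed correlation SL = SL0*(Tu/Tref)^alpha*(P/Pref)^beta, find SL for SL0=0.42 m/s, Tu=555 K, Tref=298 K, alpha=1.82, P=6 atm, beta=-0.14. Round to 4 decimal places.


SL = SL0 * (Tu/Tref)^alpha * (P/Pref)^beta
T ratio = 555/298 = 1.86241611
(T ratio)^alpha = 1.86241611^1.82 = 3.101270
(P/Pref)^beta = 6^(-0.14) = 0.778142
SL = 0.42 * 3.101270 * 0.778142 = 1.0136 m/s


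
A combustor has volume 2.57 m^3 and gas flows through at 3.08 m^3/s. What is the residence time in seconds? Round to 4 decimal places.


tau = V / Q_flow
tau = 2.57 / 3.08 = 0.8344 s


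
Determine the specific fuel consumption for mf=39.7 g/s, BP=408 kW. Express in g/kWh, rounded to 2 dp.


SFC = (mf / BP) * 3600
Rate = 39.7 / 408 = 0.097304 g/(s*kW)
SFC = 0.097304 * 3600 = 350.29 g/kWh


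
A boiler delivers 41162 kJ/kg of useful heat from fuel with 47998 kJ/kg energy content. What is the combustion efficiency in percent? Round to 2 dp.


Efficiency = (Q_useful / Q_fuel) * 100
Efficiency = (41162 / 47998) * 100
Efficiency = 0.8576 * 100 = 85.76%


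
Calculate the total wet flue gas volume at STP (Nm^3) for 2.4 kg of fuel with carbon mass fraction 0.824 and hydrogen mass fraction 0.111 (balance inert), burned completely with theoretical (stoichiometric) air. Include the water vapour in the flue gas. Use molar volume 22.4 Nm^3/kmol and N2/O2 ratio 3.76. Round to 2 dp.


Per kg fuel: CO2 = (C/12 kmol)*22.4 = (0.824/12)*22.4 = 1.53813 Nm^3
Per kg fuel: H2O = (H/2 kmol)*22.4 = (0.111/2)*22.4 = 1.24320 Nm^3
O2 needed per kg fuel = C/12 + H/4 = 0.824/12 + 0.111/4 = 0.09641667 kmol
Per kg fuel: N2 = O2*3.76*22.4 = 0.09641667*3.76*22.4 = 8.12060 Nm^3
Total per kg = 1.53813 + 1.24320 + 8.12060 = 10.90193 Nm^3
Total = 10.90193 * 2.4 = 26.16 Nm^3


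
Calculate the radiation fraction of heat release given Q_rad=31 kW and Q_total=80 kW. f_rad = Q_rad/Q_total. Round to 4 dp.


f_rad = Q_rad / Q_total
f_rad = 31 / 80 = 0.3875


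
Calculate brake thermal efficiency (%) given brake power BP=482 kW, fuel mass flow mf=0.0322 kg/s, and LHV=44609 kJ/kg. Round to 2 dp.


eta_BTE = (BP / (mf * LHV)) * 100
Denominator = 0.0322 * 44609 = 1436.4098 kW
eta_BTE = (482 / 1436.4098) * 100 = 33.56%


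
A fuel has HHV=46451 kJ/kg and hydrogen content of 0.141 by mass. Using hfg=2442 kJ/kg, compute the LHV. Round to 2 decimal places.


LHV = HHV - hfg * 9 * H
Water correction = 2442 * 9 * 0.141 = 3098.898 kJ/kg
LHV = 46451 - 3098.898 = 43352.10 kJ/kg


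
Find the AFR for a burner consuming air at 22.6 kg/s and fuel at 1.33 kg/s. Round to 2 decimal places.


AFR = m_air / m_fuel
AFR = 22.6 / 1.33 = 16.99


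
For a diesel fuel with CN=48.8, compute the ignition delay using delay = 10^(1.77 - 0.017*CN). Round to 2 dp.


delay = 10^(1.77 - 0.017*CN)
Exponent = 1.77 - 0.017*48.8 = 0.9404
delay = 10^0.9404 = 8.72 ms


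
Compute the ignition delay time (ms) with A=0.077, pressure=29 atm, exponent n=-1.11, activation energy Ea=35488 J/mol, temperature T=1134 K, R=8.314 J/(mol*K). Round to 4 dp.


tau = A * P^n * exp(Ea/(R*T))
P^n = 29^(-1.11) = 0.02380884
Ea/(R*T) = 35488/(8.314*1134) = 3.764077
exp(Ea/(R*T)) = 43.123866
tau = 0.077 * 0.02380884 * 43.123866 = 0.0791 ms


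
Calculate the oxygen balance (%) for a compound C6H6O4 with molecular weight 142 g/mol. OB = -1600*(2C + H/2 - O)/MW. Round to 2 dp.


OB = -1600 * (2C + H/2 - O) / MW
Inner = 2*6 + 6/2 - 4 = 11.00
OB = -1600 * 11.00 / 142 = -123.94%


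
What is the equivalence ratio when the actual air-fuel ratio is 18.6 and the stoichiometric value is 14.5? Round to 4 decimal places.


phi = AFR_stoich / AFR_actual
phi = 14.5 / 18.6 = 0.7796


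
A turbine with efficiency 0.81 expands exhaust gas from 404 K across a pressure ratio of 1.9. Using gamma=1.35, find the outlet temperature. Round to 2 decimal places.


T_out = T_in * (1 - eta * (1 - PR^(-(gamma-1)/gamma)))
Exponent = -(1.35-1)/1.35 = -0.25925926
PR^exp = 1.9^(-0.25925926) = 0.84670193
Factor = 1 - 0.81*(1 - 0.84670193) = 0.87582856
T_out = 404 * 0.87582856 = 353.83 K


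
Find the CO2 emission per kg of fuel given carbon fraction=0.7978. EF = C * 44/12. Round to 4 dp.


EF = C_frac * (M_CO2 / M_C)
EF = 0.7978 * (44/12)
EF = 0.7978 * 3.666667 = 2.9253 kg_CO2/kg_fuel


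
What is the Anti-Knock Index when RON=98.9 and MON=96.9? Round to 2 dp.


AKI = (RON + MON) / 2
AKI = (98.9 + 96.9) / 2
AKI = 195.8 / 2 = 97.90


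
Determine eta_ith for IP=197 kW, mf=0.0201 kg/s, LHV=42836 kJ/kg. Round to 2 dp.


eta_ith = (IP / (mf * LHV)) * 100
Denominator = 0.0201 * 42836 = 861.0036 kW
eta_ith = (197 / 861.0036) * 100 = 22.88%


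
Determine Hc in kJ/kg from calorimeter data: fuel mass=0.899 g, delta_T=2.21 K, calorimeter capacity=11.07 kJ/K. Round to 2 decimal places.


Hc = C_cal * delta_T / m_fuel
Q_released = 11.07 * 2.21 = 24.4647 kJ
m_fuel = 0.899 g = 0.899/1000 kg = 0.000899 kg
Hc = 24.4647 / 0.000899 = 27213.24 kJ/kg


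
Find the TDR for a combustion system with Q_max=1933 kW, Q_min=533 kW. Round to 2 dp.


TDR = Q_max / Q_min
TDR = 1933 / 533 = 3.63


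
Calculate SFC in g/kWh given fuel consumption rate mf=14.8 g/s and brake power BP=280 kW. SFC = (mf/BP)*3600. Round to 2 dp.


SFC = (mf / BP) * 3600
Rate = 14.8 / 280 = 0.052857 g/(s*kW)
SFC = 0.052857 * 3600 = 190.29 g/kWh


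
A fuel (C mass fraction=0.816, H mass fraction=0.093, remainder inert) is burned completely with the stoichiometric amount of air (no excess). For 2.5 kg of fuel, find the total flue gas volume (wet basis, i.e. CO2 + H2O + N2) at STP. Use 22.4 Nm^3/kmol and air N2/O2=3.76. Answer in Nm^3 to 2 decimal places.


Per kg fuel: CO2 = (C/12 kmol)*22.4 = (0.816/12)*22.4 = 1.52320 Nm^3
Per kg fuel: H2O = (H/2 kmol)*22.4 = (0.093/2)*22.4 = 1.04160 Nm^3
O2 needed per kg fuel = C/12 + H/4 = 0.816/12 + 0.093/4 = 0.09125000 kmol
Per kg fuel: N2 = O2*3.76*22.4 = 0.09125000*3.76*22.4 = 7.68544 Nm^3
Total per kg = 1.52320 + 1.04160 + 7.68544 = 10.25024 Nm^3
Total = 10.25024 * 2.5 = 25.63 Nm^3


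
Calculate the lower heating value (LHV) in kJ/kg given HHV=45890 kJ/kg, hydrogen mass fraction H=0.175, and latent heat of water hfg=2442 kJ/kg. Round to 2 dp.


LHV = HHV - hfg * 9 * H
Water correction = 2442 * 9 * 0.175 = 3846.150 kJ/kg
LHV = 45890 - 3846.150 = 42043.85 kJ/kg


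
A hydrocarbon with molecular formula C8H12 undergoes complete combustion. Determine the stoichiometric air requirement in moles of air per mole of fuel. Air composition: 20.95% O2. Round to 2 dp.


Balanced combustion: C8H12 + 11 O2 -> 8 CO2 + 6 H2O
O2 needed = C + H/4 = 8 + 12/4 = 11.00 moles
Air moles = O2 / 0.2095 = 11.00 / 0.2095 = 52.51 moles air


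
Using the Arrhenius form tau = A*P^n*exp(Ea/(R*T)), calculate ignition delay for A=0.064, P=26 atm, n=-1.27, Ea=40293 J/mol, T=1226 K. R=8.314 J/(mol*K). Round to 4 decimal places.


tau = A * P^n * exp(Ea/(R*T))
P^n = 26^(-1.27) = 0.01595820
Ea/(R*T) = 40293/(8.314*1226) = 3.953021
exp(Ea/(R*T)) = 52.092497
tau = 0.064 * 0.01595820 * 52.092497 = 0.0532 ms


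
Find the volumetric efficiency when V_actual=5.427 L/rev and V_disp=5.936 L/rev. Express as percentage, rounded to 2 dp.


eta_v = (V_actual / V_disp) * 100
Ratio = 5.427 / 5.936 = 0.9143
eta_v = 0.9143 * 100 = 91.43%


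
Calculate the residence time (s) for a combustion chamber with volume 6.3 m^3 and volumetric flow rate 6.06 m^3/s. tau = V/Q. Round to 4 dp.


tau = V / Q_flow
tau = 6.3 / 6.06 = 1.0396 s


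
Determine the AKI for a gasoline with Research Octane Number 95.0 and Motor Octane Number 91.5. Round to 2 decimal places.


AKI = (RON + MON) / 2
AKI = (95.0 + 91.5) / 2
AKI = 186.5 / 2 = 93.25


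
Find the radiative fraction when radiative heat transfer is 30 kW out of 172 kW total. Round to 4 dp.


f_rad = Q_rad / Q_total
f_rad = 30 / 172 = 0.1744


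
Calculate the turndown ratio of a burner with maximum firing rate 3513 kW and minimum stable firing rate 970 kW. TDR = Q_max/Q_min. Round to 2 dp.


TDR = Q_max / Q_min
TDR = 3513 / 970 = 3.62


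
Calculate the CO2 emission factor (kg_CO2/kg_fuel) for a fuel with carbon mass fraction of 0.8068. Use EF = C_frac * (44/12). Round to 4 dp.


EF = C_frac * (M_CO2 / M_C)
EF = 0.8068 * (44/12)
EF = 0.8068 * 3.666667 = 2.9583 kg_CO2/kg_fuel


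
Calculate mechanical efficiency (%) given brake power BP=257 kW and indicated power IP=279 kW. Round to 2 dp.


eta_mech = (BP / IP) * 100
Ratio = 257 / 279 = 0.9211
eta_mech = 0.9211 * 100 = 92.11%


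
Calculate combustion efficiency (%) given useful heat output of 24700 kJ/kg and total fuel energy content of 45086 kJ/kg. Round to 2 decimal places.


Efficiency = (Q_useful / Q_fuel) * 100
Efficiency = (24700 / 45086) * 100
Efficiency = 0.5478 * 100 = 54.78%


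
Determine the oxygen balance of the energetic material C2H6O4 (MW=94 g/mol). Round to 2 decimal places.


OB = -1600 * (2C + H/2 - O) / MW
Inner = 2*2 + 6/2 - 4 = 3.00
OB = -1600 * 3.00 / 94 = -51.06%


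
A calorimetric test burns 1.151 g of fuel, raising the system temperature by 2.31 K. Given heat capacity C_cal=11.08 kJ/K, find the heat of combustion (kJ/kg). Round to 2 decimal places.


Hc = C_cal * delta_T / m_fuel
Q_released = 11.08 * 2.31 = 25.5948 kJ
m_fuel = 1.151 g = 1.151/1000 kg = 0.001151 kg
Hc = 25.5948 / 0.001151 = 22237.01 kJ/kg


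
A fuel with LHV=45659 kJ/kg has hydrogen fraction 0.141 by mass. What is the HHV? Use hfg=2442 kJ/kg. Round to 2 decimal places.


HHV = LHV + hfg * 9 * H
Water addition = 2442 * 9 * 0.141 = 3098.898 kJ/kg
HHV = 45659 + 3098.898 = 48757.90 kJ/kg


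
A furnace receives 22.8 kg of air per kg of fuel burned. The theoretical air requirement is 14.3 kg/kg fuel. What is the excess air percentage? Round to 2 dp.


Excess air = actual - stoichiometric = 22.8 - 14.3 = 8.50 kg/kg fuel
Excess air % = (excess / stoich) * 100 = (8.50 / 14.3) * 100 = 59.44%


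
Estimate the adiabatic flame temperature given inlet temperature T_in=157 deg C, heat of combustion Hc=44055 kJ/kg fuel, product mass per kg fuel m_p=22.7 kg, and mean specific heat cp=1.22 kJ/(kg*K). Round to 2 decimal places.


T_ad = T_in + Hc / (m_p * cp)
Denominator = 22.7 * 1.22 = 27.6940
Temperature rise = 44055 / 27.6940 = 1590.78 K
T_ad = 157 + 1590.78 = 1747.78 deg C


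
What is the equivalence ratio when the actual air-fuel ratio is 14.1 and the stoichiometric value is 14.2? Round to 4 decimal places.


phi = AFR_stoich / AFR_actual
phi = 14.2 / 14.1 = 1.0071


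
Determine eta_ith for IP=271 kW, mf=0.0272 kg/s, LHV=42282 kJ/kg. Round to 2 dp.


eta_ith = (IP / (mf * LHV)) * 100
Denominator = 0.0272 * 42282 = 1150.0704 kW
eta_ith = (271 / 1150.0704) * 100 = 23.56%


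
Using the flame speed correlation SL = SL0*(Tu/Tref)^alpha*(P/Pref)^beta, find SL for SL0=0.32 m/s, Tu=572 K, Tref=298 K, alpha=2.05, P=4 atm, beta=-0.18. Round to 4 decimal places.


SL = SL0 * (Tu/Tref)^alpha * (P/Pref)^beta
T ratio = 572/298 = 1.91946309
(T ratio)^alpha = 1.91946309^2.05 = 3.806436
(P/Pref)^beta = 4^(-0.18) = 0.779165
SL = 0.32 * 3.806436 * 0.779165 = 0.9491 m/s


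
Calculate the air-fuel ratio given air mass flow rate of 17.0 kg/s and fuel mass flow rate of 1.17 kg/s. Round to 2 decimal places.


AFR = m_air / m_fuel
AFR = 17.0 / 1.17 = 14.53


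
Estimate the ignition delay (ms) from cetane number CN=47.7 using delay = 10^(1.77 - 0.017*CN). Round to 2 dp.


delay = 10^(1.77 - 0.017*CN)
Exponent = 1.77 - 0.017*47.7 = 0.9591
delay = 10^0.9591 = 9.10 ms


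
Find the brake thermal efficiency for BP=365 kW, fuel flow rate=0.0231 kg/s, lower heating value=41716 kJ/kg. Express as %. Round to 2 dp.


eta_BTE = (BP / (mf * LHV)) * 100
Denominator = 0.0231 * 41716 = 963.6396 kW
eta_BTE = (365 / 963.6396) * 100 = 37.88%


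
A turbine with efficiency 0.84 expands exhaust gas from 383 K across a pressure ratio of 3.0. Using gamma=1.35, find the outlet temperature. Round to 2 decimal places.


T_out = T_in * (1 - eta * (1 - PR^(-(gamma-1)/gamma)))
Exponent = -(1.35-1)/1.35 = -0.25925926
PR^exp = 3.0^(-0.25925926) = 0.75214556
Factor = 1 - 0.84*(1 - 0.75214556) = 0.79180227
T_out = 383 * 0.79180227 = 303.26 K


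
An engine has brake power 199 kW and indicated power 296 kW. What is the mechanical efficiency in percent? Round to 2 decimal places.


eta_mech = (BP / IP) * 100
Ratio = 199 / 296 = 0.6723
eta_mech = 0.6723 * 100 = 67.23%


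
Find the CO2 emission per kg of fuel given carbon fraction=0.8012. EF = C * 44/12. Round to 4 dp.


EF = C_frac * (M_CO2 / M_C)
EF = 0.8012 * (44/12)
EF = 0.8012 * 3.666667 = 2.9377 kg_CO2/kg_fuel


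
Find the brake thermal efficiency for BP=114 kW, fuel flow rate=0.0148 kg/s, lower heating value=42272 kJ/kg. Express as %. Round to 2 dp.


eta_BTE = (BP / (mf * LHV)) * 100
Denominator = 0.0148 * 42272 = 625.6256 kW
eta_BTE = (114 / 625.6256) * 100 = 18.22%


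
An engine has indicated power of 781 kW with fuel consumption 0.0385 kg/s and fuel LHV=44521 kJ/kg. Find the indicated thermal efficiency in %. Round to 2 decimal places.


eta_ith = (IP / (mf * LHV)) * 100
Denominator = 0.0385 * 44521 = 1714.0585 kW
eta_ith = (781 / 1714.0585) * 100 = 45.56%


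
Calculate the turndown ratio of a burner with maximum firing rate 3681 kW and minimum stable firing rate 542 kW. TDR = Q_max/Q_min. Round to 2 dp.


TDR = Q_max / Q_min
TDR = 3681 / 542 = 6.79


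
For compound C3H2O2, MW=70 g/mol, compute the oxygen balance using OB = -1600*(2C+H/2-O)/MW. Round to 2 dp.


OB = -1600 * (2C + H/2 - O) / MW
Inner = 2*3 + 2/2 - 2 = 5.00
OB = -1600 * 5.00 / 70 = -114.29%


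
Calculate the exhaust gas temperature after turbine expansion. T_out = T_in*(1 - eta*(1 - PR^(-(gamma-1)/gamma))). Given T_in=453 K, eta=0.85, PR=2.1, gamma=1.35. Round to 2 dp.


T_out = T_in * (1 - eta * (1 - PR^(-(gamma-1)/gamma)))
Exponent = -(1.35-1)/1.35 = -0.25925926
PR^exp = 2.1^(-0.25925926) = 0.82501466
Factor = 1 - 0.85*(1 - 0.82501466) = 0.85126246
T_out = 453 * 0.85126246 = 385.62 K


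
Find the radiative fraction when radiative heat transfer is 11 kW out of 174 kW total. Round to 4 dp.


f_rad = Q_rad / Q_total
f_rad = 11 / 174 = 0.0632


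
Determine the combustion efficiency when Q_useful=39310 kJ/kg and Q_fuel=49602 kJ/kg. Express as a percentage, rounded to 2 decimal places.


Efficiency = (Q_useful / Q_fuel) * 100
Efficiency = (39310 / 49602) * 100
Efficiency = 0.7925 * 100 = 79.25%


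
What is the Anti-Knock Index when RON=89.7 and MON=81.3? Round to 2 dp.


AKI = (RON + MON) / 2
AKI = (89.7 + 81.3) / 2
AKI = 171.0 / 2 = 85.50


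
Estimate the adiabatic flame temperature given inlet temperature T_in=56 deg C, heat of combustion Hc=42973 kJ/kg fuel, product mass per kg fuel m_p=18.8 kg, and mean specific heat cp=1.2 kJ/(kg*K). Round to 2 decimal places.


T_ad = T_in + Hc / (m_p * cp)
Denominator = 18.8 * 1.2 = 22.5600
Temperature rise = 42973 / 22.5600 = 1904.83 K
T_ad = 56 + 1904.83 = 1960.83 deg C


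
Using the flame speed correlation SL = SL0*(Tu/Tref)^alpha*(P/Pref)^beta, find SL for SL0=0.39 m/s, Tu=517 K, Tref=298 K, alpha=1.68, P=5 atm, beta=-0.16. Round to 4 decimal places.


SL = SL0 * (Tu/Tref)^alpha * (P/Pref)^beta
T ratio = 517/298 = 1.73489933
(T ratio)^alpha = 1.73489933^1.68 = 2.523369
(P/Pref)^beta = 5^(-0.16) = 0.772974
SL = 0.39 * 2.523369 * 0.772974 = 0.7607 m/s


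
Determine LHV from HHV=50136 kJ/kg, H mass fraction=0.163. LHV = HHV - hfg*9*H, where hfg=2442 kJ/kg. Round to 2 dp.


LHV = HHV - hfg * 9 * H
Water correction = 2442 * 9 * 0.163 = 3582.414 kJ/kg
LHV = 50136 - 3582.414 = 46553.59 kJ/kg


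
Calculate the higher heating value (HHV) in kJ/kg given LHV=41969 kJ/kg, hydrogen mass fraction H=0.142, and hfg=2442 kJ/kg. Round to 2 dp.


HHV = LHV + hfg * 9 * H
Water addition = 2442 * 9 * 0.142 = 3120.876 kJ/kg
HHV = 41969 + 3120.876 = 45089.88 kJ/kg


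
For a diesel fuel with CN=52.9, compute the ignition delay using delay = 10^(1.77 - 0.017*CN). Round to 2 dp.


delay = 10^(1.77 - 0.017*CN)
Exponent = 1.77 - 0.017*52.9 = 0.8707
delay = 10^0.8707 = 7.43 ms


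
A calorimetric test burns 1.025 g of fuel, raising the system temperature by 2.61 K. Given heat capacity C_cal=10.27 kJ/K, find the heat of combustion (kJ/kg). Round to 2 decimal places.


Hc = C_cal * delta_T / m_fuel
Q_released = 10.27 * 2.61 = 26.8047 kJ
m_fuel = 1.025 g = 1.025/1000 kg = 0.001025 kg
Hc = 26.8047 / 0.001025 = 26150.93 kJ/kg


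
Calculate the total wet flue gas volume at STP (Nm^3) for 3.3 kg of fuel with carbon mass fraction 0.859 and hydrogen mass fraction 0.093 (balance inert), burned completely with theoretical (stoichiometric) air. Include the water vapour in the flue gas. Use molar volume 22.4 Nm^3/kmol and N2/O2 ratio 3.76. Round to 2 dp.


Per kg fuel: CO2 = (C/12 kmol)*22.4 = (0.859/12)*22.4 = 1.60347 Nm^3
Per kg fuel: H2O = (H/2 kmol)*22.4 = (0.093/2)*22.4 = 1.04160 Nm^3
O2 needed per kg fuel = C/12 + H/4 = 0.859/12 + 0.093/4 = 0.09483333 kmol
Per kg fuel: N2 = O2*3.76*22.4 = 0.09483333*3.76*22.4 = 7.98724 Nm^3
Total per kg = 1.60347 + 1.04160 + 7.98724 = 10.63231 Nm^3
Total = 10.63231 * 3.3 = 35.09 Nm^3


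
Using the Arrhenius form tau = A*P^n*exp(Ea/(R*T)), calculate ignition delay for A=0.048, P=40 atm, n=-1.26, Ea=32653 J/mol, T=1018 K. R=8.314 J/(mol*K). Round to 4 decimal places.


tau = A * P^n * exp(Ea/(R*T))
P^n = 40^(-1.26) = 0.00958086
Ea/(R*T) = 32653/(8.314*1018) = 3.858027
exp(Ea/(R*T)) = 47.371806
tau = 0.048 * 0.00958086 * 47.371806 = 0.0218 ms


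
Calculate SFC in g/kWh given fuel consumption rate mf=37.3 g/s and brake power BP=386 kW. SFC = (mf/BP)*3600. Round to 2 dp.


SFC = (mf / BP) * 3600
Rate = 37.3 / 386 = 0.096632 g/(s*kW)
SFC = 0.096632 * 3600 = 347.88 g/kWh


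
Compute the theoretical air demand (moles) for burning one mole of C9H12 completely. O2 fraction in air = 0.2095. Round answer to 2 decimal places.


Balanced combustion: C9H12 + 12 O2 -> 9 CO2 + 6 H2O
O2 needed = C + H/4 = 9 + 12/4 = 12.00 moles
Air moles = O2 / 0.2095 = 12.00 / 0.2095 = 57.28 moles air


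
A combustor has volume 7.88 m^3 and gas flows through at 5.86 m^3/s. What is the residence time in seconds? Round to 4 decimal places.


tau = V / Q_flow
tau = 7.88 / 5.86 = 1.3447 s


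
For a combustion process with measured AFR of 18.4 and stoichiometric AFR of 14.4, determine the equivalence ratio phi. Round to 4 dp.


phi = AFR_stoich / AFR_actual
phi = 14.4 / 18.4 = 0.7826


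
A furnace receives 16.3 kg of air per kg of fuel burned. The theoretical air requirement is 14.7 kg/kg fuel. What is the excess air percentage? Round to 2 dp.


Excess air = actual - stoichiometric = 16.3 - 14.7 = 1.60 kg/kg fuel
Excess air % = (excess / stoich) * 100 = (1.60 / 14.7) * 100 = 10.88%


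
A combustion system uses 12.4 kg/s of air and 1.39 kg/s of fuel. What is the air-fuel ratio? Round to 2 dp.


AFR = m_air / m_fuel
AFR = 12.4 / 1.39 = 8.92


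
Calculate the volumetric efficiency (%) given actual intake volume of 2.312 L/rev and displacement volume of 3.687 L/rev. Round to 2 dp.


eta_v = (V_actual / V_disp) * 100
Ratio = 2.312 / 3.687 = 0.6271
eta_v = 0.6271 * 100 = 62.71%


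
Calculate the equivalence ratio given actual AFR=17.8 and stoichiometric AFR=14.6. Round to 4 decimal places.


phi = AFR_stoich / AFR_actual
phi = 14.6 / 17.8 = 0.8202


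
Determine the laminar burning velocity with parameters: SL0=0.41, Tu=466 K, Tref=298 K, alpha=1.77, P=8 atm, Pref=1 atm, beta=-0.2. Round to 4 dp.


SL = SL0 * (Tu/Tref)^alpha * (P/Pref)^beta
T ratio = 466/298 = 1.56375839
(T ratio)^alpha = 1.56375839^1.77 = 2.206380
(P/Pref)^beta = 8^(-0.2) = 0.659754
SL = 0.41 * 2.206380 * 0.659754 = 0.5968 m/s


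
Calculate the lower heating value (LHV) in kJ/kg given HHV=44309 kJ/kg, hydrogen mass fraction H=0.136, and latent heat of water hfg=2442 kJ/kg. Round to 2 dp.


LHV = HHV - hfg * 9 * H
Water correction = 2442 * 9 * 0.136 = 2989.008 kJ/kg
LHV = 44309 - 2989.008 = 41319.99 kJ/kg


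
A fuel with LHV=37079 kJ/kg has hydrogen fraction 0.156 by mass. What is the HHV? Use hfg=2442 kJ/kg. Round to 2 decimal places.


HHV = LHV + hfg * 9 * H
Water addition = 2442 * 9 * 0.156 = 3428.568 kJ/kg
HHV = 37079 + 3428.568 = 40507.57 kJ/kg


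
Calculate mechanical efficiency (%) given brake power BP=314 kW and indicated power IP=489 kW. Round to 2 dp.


eta_mech = (BP / IP) * 100
Ratio = 314 / 489 = 0.6421
eta_mech = 0.6421 * 100 = 64.21%


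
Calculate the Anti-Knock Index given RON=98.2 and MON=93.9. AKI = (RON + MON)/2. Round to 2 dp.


AKI = (RON + MON) / 2
AKI = (98.2 + 93.9) / 2
AKI = 192.1 / 2 = 96.05


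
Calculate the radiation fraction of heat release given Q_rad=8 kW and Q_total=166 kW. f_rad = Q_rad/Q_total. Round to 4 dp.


f_rad = Q_rad / Q_total
f_rad = 8 / 166 = 0.0482


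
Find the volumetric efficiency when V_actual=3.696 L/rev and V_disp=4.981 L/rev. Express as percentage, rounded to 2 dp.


eta_v = (V_actual / V_disp) * 100
Ratio = 3.696 / 4.981 = 0.7420
eta_v = 0.7420 * 100 = 74.20%


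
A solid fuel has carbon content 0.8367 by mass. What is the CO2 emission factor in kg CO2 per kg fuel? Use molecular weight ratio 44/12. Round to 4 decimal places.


EF = C_frac * (M_CO2 / M_C)
EF = 0.8367 * (44/12)
EF = 0.8367 * 3.666667 = 3.0679 kg_CO2/kg_fuel


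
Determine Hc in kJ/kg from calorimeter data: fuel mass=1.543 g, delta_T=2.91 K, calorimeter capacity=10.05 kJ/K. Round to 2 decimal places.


Hc = C_cal * delta_T / m_fuel
Q_released = 10.05 * 2.91 = 29.2455 kJ
m_fuel = 1.543 g = 1.543/1000 kg = 0.001543 kg
Hc = 29.2455 / 0.001543 = 18953.66 kJ/kg


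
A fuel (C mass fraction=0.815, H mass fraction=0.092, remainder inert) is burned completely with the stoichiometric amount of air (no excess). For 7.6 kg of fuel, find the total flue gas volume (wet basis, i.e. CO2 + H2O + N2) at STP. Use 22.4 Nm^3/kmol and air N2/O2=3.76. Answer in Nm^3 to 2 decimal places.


Per kg fuel: CO2 = (C/12 kmol)*22.4 = (0.815/12)*22.4 = 1.52133 Nm^3
Per kg fuel: H2O = (H/2 kmol)*22.4 = (0.092/2)*22.4 = 1.03040 Nm^3
O2 needed per kg fuel = C/12 + H/4 = 0.815/12 + 0.092/4 = 0.09091667 kmol
Per kg fuel: N2 = O2*3.76*22.4 = 0.09091667*3.76*22.4 = 7.65737 Nm^3
Total per kg = 1.52133 + 1.03040 + 7.65737 = 10.20910 Nm^3
Total = 10.20910 * 7.6 = 77.59 Nm^3


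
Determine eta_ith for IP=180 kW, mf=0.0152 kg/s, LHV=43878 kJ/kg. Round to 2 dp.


eta_ith = (IP / (mf * LHV)) * 100
Denominator = 0.0152 * 43878 = 666.9456 kW
eta_ith = (180 / 666.9456) * 100 = 26.99%


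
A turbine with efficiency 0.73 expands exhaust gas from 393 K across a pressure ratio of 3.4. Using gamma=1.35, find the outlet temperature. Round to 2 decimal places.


T_out = T_in * (1 - eta * (1 - PR^(-(gamma-1)/gamma)))
Exponent = -(1.35-1)/1.35 = -0.25925926
PR^exp = 3.4^(-0.25925926) = 0.72813041
Factor = 1 - 0.73*(1 - 0.72813041) = 0.80153520
T_out = 393 * 0.80153520 = 315.00 K


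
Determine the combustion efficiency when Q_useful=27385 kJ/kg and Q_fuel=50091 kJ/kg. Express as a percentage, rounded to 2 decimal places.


Efficiency = (Q_useful / Q_fuel) * 100
Efficiency = (27385 / 50091) * 100
Efficiency = 0.5467 * 100 = 54.67%


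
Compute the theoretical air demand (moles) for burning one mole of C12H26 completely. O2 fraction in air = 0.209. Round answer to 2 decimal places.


Balanced combustion: C12H26 + 18.5 O2 -> 12 CO2 + 13 H2O
O2 needed = C + H/4 = 12 + 26/4 = 18.50 moles
Air moles = O2 / 0.209 = 18.50 / 0.209 = 88.52 moles air


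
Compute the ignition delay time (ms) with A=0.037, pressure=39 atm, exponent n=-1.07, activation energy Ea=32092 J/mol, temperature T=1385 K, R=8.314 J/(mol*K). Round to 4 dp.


tau = A * P^n * exp(Ea/(R*T))
P^n = 39^(-1.07) = 0.01984088
Ea/(R*T) = 32092/(8.314*1385) = 2.787000
exp(Ea/(R*T)) = 16.232252
tau = 0.037 * 0.01984088 * 16.232252 = 0.0119 ms


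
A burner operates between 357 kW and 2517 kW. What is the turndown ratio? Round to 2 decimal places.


TDR = Q_max / Q_min
TDR = 2517 / 357 = 7.05


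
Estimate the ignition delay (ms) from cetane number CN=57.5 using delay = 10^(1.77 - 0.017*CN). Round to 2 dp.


delay = 10^(1.77 - 0.017*CN)
Exponent = 1.77 - 0.017*57.5 = 0.7925
delay = 10^0.7925 = 6.20 ms


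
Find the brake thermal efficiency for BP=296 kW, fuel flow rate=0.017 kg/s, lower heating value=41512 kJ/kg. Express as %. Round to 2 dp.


eta_BTE = (BP / (mf * LHV)) * 100
Denominator = 0.017 * 41512 = 705.7040 kW
eta_BTE = (296 / 705.7040) * 100 = 41.94%


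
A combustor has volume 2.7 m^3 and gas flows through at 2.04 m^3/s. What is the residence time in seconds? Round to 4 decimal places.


tau = V / Q_flow
tau = 2.7 / 2.04 = 1.3235 s


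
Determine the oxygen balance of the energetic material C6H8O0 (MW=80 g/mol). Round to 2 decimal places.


OB = -1600 * (2C + H/2 - O) / MW
Inner = 2*6 + 8/2 - 0 = 16.00
OB = -1600 * 16.00 / 80 = -320.00%


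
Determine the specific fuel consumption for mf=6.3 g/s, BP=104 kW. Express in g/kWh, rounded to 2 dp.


SFC = (mf / BP) * 3600
Rate = 6.3 / 104 = 0.060577 g/(s*kW)
SFC = 0.060577 * 3600 = 218.08 g/kWh


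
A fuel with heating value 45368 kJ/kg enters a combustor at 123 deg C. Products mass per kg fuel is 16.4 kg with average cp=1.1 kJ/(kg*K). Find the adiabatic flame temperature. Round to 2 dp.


T_ad = T_in + Hc / (m_p * cp)
Denominator = 16.4 * 1.1 = 18.0400
Temperature rise = 45368 / 18.0400 = 2514.86 K
T_ad = 123 + 2514.86 = 2637.86 deg C


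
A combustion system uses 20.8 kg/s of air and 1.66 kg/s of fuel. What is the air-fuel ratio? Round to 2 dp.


AFR = m_air / m_fuel
AFR = 20.8 / 1.66 = 12.53


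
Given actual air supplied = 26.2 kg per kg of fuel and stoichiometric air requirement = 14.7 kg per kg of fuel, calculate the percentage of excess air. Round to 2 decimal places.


Excess air = actual - stoichiometric = 26.2 - 14.7 = 11.50 kg/kg fuel
Excess air % = (excess / stoich) * 100 = (11.50 / 14.7) * 100 = 78.23%


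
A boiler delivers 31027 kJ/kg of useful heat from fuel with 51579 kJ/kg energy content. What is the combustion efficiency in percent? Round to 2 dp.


Efficiency = (Q_useful / Q_fuel) * 100
Efficiency = (31027 / 51579) * 100
Efficiency = 0.6015 * 100 = 60.15%


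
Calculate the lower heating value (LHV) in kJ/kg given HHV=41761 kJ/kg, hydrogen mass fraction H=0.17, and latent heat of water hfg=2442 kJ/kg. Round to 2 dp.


LHV = HHV - hfg * 9 * H
Water correction = 2442 * 9 * 0.17 = 3736.260 kJ/kg
LHV = 41761 - 3736.260 = 38024.74 kJ/kg


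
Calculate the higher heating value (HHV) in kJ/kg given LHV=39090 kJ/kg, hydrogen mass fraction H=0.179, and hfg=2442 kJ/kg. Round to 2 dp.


HHV = LHV + hfg * 9 * H
Water addition = 2442 * 9 * 0.179 = 3934.062 kJ/kg
HHV = 39090 + 3934.062 = 43024.06 kJ/kg


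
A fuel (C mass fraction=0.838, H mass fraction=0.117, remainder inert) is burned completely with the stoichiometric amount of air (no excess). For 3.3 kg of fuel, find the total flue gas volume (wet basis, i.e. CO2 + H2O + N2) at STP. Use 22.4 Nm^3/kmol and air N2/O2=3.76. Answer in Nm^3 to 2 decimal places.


Per kg fuel: CO2 = (C/12 kmol)*22.4 = (0.838/12)*22.4 = 1.56427 Nm^3
Per kg fuel: H2O = (H/2 kmol)*22.4 = (0.117/2)*22.4 = 1.31040 Nm^3
O2 needed per kg fuel = C/12 + H/4 = 0.838/12 + 0.117/4 = 0.09908333 kmol
Per kg fuel: N2 = O2*3.76*22.4 = 0.09908333*3.76*22.4 = 8.34519 Nm^3
Total per kg = 1.56427 + 1.31040 + 8.34519 = 11.21986 Nm^3
Total = 11.21986 * 3.3 = 37.03 Nm^3


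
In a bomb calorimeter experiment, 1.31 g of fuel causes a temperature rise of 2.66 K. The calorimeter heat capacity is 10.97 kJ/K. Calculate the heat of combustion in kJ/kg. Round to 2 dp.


Hc = C_cal * delta_T / m_fuel
Q_released = 10.97 * 2.66 = 29.1802 kJ
m_fuel = 1.31 g = 1.31/1000 kg = 0.001310 kg
Hc = 29.1802 / 0.001310 = 22274.96 kJ/kg


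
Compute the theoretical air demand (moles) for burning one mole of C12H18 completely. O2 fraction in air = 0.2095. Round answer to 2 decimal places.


Balanced combustion: C12H18 + 16.5 O2 -> 12 CO2 + 9 H2O
O2 needed = C + H/4 = 12 + 18/4 = 16.50 moles
Air moles = O2 / 0.2095 = 16.50 / 0.2095 = 78.76 moles air


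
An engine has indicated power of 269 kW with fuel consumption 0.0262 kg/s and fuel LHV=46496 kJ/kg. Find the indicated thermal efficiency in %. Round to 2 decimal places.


eta_ith = (IP / (mf * LHV)) * 100
Denominator = 0.0262 * 46496 = 1218.1952 kW
eta_ith = (269 / 1218.1952) * 100 = 22.08%


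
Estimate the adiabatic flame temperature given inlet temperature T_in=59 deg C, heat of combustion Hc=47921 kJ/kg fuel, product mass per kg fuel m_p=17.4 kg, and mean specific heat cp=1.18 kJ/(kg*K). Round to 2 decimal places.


T_ad = T_in + Hc / (m_p * cp)
Denominator = 17.4 * 1.18 = 20.5320
Temperature rise = 47921 / 20.5320 = 2333.97 K
T_ad = 59 + 2333.97 = 2392.97 deg C


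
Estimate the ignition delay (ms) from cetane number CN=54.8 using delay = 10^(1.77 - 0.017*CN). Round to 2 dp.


delay = 10^(1.77 - 0.017*CN)
Exponent = 1.77 - 0.017*54.8 = 0.8384
delay = 10^0.8384 = 6.89 ms


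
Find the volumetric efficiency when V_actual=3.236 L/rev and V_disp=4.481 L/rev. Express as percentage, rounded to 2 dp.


eta_v = (V_actual / V_disp) * 100
Ratio = 3.236 / 4.481 = 0.7222
eta_v = 0.7222 * 100 = 72.22%


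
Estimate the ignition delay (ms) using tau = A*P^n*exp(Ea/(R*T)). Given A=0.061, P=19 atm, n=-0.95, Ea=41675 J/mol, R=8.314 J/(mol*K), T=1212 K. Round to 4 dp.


tau = A * P^n * exp(Ea/(R*T))
P^n = 19^(-0.95) = 0.06097953
Ea/(R*T) = 41675/(8.314*1212) = 4.135833
exp(Ea/(R*T)) = 62.541651
tau = 0.061 * 0.06097953 * 62.541651 = 0.2326 ms


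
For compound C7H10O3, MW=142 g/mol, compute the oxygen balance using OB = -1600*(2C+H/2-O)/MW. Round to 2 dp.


OB = -1600 * (2C + H/2 - O) / MW
Inner = 2*7 + 10/2 - 3 = 16.00
OB = -1600 * 16.00 / 142 = -180.28%


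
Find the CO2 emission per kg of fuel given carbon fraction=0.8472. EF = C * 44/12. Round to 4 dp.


EF = C_frac * (M_CO2 / M_C)
EF = 0.8472 * (44/12)
EF = 0.8472 * 3.666667 = 3.1064 kg_CO2/kg_fuel


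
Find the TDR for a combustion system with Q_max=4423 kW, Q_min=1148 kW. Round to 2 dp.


TDR = Q_max / Q_min
TDR = 4423 / 1148 = 3.85


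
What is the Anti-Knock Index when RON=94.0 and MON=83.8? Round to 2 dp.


AKI = (RON + MON) / 2
AKI = (94.0 + 83.8) / 2
AKI = 177.8 / 2 = 88.90


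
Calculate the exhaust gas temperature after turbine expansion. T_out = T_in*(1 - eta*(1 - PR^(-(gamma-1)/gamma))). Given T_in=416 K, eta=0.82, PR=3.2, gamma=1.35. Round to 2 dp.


T_out = T_in * (1 - eta * (1 - PR^(-(gamma-1)/gamma)))
Exponent = -(1.35-1)/1.35 = -0.25925926
PR^exp = 3.2^(-0.25925926) = 0.73966521
Factor = 1 - 0.82*(1 - 0.73966521) = 0.78652547
T_out = 416 * 0.78652547 = 327.19 K


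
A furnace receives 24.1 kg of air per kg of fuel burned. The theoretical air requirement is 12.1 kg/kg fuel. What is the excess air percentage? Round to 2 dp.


Excess air = actual - stoichiometric = 24.1 - 12.1 = 12.00 kg/kg fuel
Excess air % = (excess / stoich) * 100 = (12.00 / 12.1) * 100 = 99.17%


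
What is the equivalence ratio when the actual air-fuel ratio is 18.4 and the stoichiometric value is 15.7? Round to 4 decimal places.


phi = AFR_stoich / AFR_actual
phi = 15.7 / 18.4 = 0.8533


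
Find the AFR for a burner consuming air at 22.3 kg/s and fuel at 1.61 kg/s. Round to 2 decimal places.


AFR = m_air / m_fuel
AFR = 22.3 / 1.61 = 13.85


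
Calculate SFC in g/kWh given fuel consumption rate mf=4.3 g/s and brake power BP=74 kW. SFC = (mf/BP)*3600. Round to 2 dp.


SFC = (mf / BP) * 3600
Rate = 4.3 / 74 = 0.058108 g/(s*kW)
SFC = 0.058108 * 3600 = 209.19 g/kWh


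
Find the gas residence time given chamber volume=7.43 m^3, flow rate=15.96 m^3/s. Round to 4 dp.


tau = V / Q_flow
tau = 7.43 / 15.96 = 0.4655 s


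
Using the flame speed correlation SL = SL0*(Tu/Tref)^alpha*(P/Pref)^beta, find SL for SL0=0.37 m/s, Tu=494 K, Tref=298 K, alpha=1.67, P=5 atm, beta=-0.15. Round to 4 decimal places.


SL = SL0 * (Tu/Tref)^alpha * (P/Pref)^beta
T ratio = 494/298 = 1.65771812
(T ratio)^alpha = 1.65771812^1.67 = 2.325856
(P/Pref)^beta = 5^(-0.15) = 0.785515
SL = 0.37 * 2.325856 * 0.785515 = 0.6760 m/s


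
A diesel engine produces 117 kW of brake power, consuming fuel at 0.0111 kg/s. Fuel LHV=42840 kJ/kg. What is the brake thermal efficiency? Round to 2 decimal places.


eta_BTE = (BP / (mf * LHV)) * 100
Denominator = 0.0111 * 42840 = 475.5240 kW
eta_BTE = (117 / 475.5240) * 100 = 24.60%


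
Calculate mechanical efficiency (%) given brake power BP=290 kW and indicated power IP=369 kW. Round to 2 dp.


eta_mech = (BP / IP) * 100
Ratio = 290 / 369 = 0.7859
eta_mech = 0.7859 * 100 = 78.59%


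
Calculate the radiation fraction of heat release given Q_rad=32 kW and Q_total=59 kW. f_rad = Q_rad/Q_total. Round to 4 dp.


f_rad = Q_rad / Q_total
f_rad = 32 / 59 = 0.5424


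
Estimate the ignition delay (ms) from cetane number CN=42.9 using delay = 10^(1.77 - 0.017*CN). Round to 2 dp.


delay = 10^(1.77 - 0.017*CN)
Exponent = 1.77 - 0.017*42.9 = 1.0407
delay = 10^1.0407 = 10.98 ms


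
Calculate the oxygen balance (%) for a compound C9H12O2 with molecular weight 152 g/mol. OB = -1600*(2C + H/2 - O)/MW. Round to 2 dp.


OB = -1600 * (2C + H/2 - O) / MW
Inner = 2*9 + 12/2 - 2 = 22.00
OB = -1600 * 22.00 / 152 = -231.58%


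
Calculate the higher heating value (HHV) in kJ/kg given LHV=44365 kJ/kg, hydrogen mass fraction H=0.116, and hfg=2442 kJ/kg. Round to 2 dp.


HHV = LHV + hfg * 9 * H
Water addition = 2442 * 9 * 0.116 = 2549.448 kJ/kg
HHV = 44365 + 2549.448 = 46914.45 kJ/kg


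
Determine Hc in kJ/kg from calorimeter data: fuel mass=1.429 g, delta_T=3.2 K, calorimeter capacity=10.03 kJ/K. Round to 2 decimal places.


Hc = C_cal * delta_T / m_fuel
Q_released = 10.03 * 3.2 = 32.0960 kJ
m_fuel = 1.429 g = 1.429/1000 kg = 0.001429 kg
Hc = 32.0960 / 0.001429 = 22460.46 kJ/kg


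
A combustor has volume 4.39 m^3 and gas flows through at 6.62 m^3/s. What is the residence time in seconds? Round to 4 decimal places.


tau = V / Q_flow
tau = 4.39 / 6.62 = 0.6631 s


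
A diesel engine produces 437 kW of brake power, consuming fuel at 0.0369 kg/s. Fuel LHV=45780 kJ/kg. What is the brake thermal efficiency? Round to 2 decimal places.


eta_BTE = (BP / (mf * LHV)) * 100
Denominator = 0.0369 * 45780 = 1689.2820 kW
eta_BTE = (437 / 1689.2820) * 100 = 25.87%


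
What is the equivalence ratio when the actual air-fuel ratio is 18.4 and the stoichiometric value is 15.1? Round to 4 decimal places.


phi = AFR_stoich / AFR_actual
phi = 15.1 / 18.4 = 0.8207


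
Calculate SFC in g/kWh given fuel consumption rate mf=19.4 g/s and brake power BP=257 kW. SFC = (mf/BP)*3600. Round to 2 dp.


SFC = (mf / BP) * 3600
Rate = 19.4 / 257 = 0.075486 g/(s*kW)
SFC = 0.075486 * 3600 = 271.75 g/kWh


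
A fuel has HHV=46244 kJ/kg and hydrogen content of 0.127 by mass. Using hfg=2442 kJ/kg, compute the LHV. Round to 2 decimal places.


LHV = HHV - hfg * 9 * H
Water correction = 2442 * 9 * 0.127 = 2791.206 kJ/kg
LHV = 46244 - 2791.206 = 43452.79 kJ/kg


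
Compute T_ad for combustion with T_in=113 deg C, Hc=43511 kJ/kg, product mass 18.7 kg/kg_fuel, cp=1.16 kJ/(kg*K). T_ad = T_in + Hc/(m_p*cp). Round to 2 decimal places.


T_ad = T_in + Hc / (m_p * cp)
Denominator = 18.7 * 1.16 = 21.6920
Temperature rise = 43511 / 21.6920 = 2005.85 K
T_ad = 113 + 2005.85 = 2118.85 deg C


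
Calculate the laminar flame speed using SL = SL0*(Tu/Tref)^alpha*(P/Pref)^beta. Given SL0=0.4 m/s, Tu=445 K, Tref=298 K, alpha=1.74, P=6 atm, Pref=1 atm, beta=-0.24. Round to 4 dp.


SL = SL0 * (Tu/Tref)^alpha * (P/Pref)^beta
T ratio = 445/298 = 1.49328859
(T ratio)^alpha = 1.49328859^1.74 = 2.009140
(P/Pref)^beta = 6^(-0.24) = 0.650495
SL = 0.4 * 2.009140 * 0.650495 = 0.5228 m/s


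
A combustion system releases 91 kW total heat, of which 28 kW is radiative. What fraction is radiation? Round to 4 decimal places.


f_rad = Q_rad / Q_total
f_rad = 28 / 91 = 0.3077


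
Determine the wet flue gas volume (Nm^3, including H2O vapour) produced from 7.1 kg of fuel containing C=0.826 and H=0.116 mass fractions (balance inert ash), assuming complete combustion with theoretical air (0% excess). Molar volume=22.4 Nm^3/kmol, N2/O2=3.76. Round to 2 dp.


Per kg fuel: CO2 = (C/12 kmol)*22.4 = (0.826/12)*22.4 = 1.54187 Nm^3
Per kg fuel: H2O = (H/2 kmol)*22.4 = (0.116/2)*22.4 = 1.29920 Nm^3
O2 needed per kg fuel = C/12 + H/4 = 0.826/12 + 0.116/4 = 0.09783333 kmol
Per kg fuel: N2 = O2*3.76*22.4 = 0.09783333*3.76*22.4 = 8.23991 Nm^3
Total per kg = 1.54187 + 1.29920 + 8.23991 = 11.08098 Nm^3
Total = 11.08098 * 7.1 = 78.67 Nm^3


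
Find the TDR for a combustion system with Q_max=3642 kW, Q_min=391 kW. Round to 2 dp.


TDR = Q_max / Q_min
TDR = 3642 / 391 = 9.31


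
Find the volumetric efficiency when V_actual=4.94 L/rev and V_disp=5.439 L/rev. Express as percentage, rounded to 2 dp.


eta_v = (V_actual / V_disp) * 100
Ratio = 4.94 / 5.439 = 0.9083
eta_v = 0.9083 * 100 = 90.83%


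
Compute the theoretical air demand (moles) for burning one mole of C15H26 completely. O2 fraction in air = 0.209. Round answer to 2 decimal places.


Balanced combustion: C15H26 + 21.5 O2 -> 15 CO2 + 13 H2O
O2 needed = C + H/4 = 15 + 26/4 = 21.50 moles
Air moles = O2 / 0.209 = 21.50 / 0.209 = 102.87 moles air


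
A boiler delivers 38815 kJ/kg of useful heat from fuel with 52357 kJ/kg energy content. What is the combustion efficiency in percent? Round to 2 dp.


Efficiency = (Q_useful / Q_fuel) * 100
Efficiency = (38815 / 52357) * 100
Efficiency = 0.7414 * 100 = 74.14%


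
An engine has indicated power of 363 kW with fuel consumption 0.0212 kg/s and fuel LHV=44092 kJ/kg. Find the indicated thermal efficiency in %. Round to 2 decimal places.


eta_ith = (IP / (mf * LHV)) * 100
Denominator = 0.0212 * 44092 = 934.7504 kW
eta_ith = (363 / 934.7504) * 100 = 38.83%


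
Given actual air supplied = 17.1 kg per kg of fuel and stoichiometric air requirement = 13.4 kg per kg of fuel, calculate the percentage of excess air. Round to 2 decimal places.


Excess air = actual - stoichiometric = 17.1 - 13.4 = 3.70 kg/kg fuel
Excess air % = (excess / stoich) * 100 = (3.70 / 13.4) * 100 = 27.61%


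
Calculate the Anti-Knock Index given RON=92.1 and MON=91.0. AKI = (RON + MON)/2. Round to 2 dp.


AKI = (RON + MON) / 2
AKI = (92.1 + 91.0) / 2
AKI = 183.1 / 2 = 91.55
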